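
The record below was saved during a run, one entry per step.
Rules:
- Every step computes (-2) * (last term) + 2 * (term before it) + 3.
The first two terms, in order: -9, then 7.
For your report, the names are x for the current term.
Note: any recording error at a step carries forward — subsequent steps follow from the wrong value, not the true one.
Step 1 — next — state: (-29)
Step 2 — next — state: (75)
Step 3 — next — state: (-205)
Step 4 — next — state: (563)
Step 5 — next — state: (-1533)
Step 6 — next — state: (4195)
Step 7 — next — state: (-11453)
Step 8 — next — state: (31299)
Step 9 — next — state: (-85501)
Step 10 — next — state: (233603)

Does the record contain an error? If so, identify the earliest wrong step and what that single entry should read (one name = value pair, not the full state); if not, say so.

no error

Recomputing the run from the initial state:
step 1: x = -29
step 2: x = 75
step 3: x = -205
step 4: x = 563
step 5: x = -1533
step 6: x = 4195
step 7: x = -11453
step 8: x = 31299
step 9: x = -85501
step 10: x = 233603
This matches the record at every step.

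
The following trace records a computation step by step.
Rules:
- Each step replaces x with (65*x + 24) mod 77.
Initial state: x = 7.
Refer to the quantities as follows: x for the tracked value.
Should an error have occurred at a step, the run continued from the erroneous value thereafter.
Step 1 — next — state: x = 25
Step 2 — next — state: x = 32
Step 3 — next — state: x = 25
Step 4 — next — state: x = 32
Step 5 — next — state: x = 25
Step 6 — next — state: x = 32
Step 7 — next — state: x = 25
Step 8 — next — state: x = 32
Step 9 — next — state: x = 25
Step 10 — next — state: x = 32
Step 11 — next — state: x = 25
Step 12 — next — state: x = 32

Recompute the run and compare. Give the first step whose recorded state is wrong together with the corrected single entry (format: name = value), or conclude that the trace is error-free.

step 1, x = 17

1. x = (65*7 + 24) mod 77 = 17 (this is not what the trace shows)
Step 1 is the first one off; corrected, x = 17.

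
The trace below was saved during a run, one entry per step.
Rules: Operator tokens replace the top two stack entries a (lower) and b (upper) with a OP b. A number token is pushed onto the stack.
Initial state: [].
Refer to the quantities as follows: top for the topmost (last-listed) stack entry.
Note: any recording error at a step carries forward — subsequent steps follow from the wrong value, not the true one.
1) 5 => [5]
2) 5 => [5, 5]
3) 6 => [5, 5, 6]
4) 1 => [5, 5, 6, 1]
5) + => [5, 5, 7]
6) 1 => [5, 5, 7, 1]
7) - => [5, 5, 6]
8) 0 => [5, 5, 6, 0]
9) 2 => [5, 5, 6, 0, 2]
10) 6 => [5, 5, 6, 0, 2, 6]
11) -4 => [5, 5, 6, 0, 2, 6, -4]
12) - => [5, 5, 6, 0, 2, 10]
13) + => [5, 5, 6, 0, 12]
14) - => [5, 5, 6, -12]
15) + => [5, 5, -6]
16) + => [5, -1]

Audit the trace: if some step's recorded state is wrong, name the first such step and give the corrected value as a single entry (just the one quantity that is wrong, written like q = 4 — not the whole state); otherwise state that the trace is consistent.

1. push 5: top = 5 (exactly as logged)
2. push 5: top = 5 (matches)
3. push 6: top = 6 (consistent with the trace)
4. push 1: top = 1 (matches)
5. 6 + 1 = 7 (agrees with the trace)
6. push 1: top = 1 (in agreement)
7. 7 - 1 = 6 (in agreement)
8. push 0: top = 0 (in agreement)
9. push 2: top = 2 (verified)
10. push 6: top = 6 (same as recorded)
11. push -4: top = -4 (exactly as logged)
12. 6 - -4 = 10 (same as recorded)
13. 2 + 10 = 12 (agrees with the trace)
14. 0 - 12 = -12 (no discrepancy)
15. 6 + -12 = -6 (agrees with the trace)
16. 5 + -6 = -1 (consistent with the trace)
The recomputation confirms every line.

no error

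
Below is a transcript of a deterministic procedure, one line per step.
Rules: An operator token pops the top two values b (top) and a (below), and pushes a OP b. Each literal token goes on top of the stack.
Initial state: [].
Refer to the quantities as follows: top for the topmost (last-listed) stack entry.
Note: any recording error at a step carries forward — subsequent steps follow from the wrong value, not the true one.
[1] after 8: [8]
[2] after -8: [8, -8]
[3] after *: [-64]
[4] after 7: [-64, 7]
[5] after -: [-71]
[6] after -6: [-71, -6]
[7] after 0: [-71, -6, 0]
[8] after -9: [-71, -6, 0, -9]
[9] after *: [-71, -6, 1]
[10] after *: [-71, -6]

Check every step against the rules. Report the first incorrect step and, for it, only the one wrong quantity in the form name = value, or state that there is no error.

step 9, top = 0

Recomputing the run from the initial state:
step 1: [8]
step 2: [8, -8]
step 3: [-64]
step 4: [-64, 7]
step 5: [-71]
step 6: [-71, -6]
step 7: [-71, -6, 0]
step 8: [-71, -6, 0, -9]
step 9: [-71, -6, 0]
step 10: [-71, 0]
The first disagreement with the transcript is at step 9, where the value should be top = 0.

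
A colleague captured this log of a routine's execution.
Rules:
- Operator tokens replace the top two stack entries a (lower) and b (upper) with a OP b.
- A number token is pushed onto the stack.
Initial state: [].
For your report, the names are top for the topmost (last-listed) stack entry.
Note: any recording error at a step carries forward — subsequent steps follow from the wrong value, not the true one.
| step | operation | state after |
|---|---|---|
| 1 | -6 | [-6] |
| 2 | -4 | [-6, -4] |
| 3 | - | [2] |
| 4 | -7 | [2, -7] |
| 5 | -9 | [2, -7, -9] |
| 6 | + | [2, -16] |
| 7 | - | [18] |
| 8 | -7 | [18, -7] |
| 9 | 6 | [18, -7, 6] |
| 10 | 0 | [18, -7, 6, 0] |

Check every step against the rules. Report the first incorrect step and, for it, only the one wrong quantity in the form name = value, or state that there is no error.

step 1: push -6: top = -6 -> confirmed correct
step 2: push -4: top = -4 -> checks out
step 3: -6 - -4 = -2 -> first mismatch against the log
That makes step 3 the first incorrect line — top = -2 is what it should show.

step 3, top = -2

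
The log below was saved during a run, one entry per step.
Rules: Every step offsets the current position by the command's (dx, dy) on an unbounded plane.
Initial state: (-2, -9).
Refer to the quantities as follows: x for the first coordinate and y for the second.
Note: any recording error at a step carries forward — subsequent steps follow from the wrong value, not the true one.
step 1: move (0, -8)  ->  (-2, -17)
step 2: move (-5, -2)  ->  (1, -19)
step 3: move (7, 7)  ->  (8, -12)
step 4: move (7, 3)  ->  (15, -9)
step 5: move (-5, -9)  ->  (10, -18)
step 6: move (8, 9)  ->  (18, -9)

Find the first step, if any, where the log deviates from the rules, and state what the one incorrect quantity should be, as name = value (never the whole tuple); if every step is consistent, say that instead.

step 2, x = -7

Recomputing the run from the initial state:
step 1: x = -2, y = -17
step 2: x = -7, y = -19
step 3: x = 0, y = -12
step 4: x = 7, y = -9
step 5: x = 2, y = -18
step 6: x = 10, y = -9
The first disagreement with the log is at step 2, where the value should be x = -7.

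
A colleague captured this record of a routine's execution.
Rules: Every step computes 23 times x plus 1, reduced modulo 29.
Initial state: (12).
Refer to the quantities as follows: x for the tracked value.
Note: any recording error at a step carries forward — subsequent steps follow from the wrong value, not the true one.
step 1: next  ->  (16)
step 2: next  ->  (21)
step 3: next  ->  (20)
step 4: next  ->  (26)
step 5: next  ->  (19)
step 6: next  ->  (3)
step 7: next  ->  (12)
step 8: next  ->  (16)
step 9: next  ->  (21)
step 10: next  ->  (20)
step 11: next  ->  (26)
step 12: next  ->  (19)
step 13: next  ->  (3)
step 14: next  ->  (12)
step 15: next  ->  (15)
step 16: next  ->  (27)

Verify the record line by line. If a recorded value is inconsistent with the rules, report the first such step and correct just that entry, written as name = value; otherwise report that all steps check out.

step 15, x = 16

Step 1: x = (23*12 + 1) mod 29 = 16 — agrees with the record.
Step 2: x = (23*16 + 1) mod 29 = 21 — exactly as logged.
Step 3: x = (23*21 + 1) mod 29 = 20 — verified.
Step 4: x = (23*20 + 1) mod 29 = 26 — no discrepancy.
Step 5: x = (23*26 + 1) mod 29 = 19 — consistent with the record.
Step 6: x = (23*19 + 1) mod 29 = 3 — agrees with the record.
Step 7: x = (23*3 + 1) mod 29 = 12 — checks out.
Step 8: x = (23*12 + 1) mod 29 = 16 — checks out.
Step 9: x = (23*16 + 1) mod 29 = 21 — same as recorded.
Step 10: x = (23*21 + 1) mod 29 = 20 — matches.
Step 11: x = (23*20 + 1) mod 29 = 26 — same as recorded.
Step 12: x = (23*26 + 1) mod 29 = 19 — consistent with the record.
Step 13: x = (23*19 + 1) mod 29 = 3 — consistent with the record.
Step 14: x = (23*3 + 1) mod 29 = 12 — in agreement.
Step 15: x = (23*12 + 1) mod 29 = 16 — the record has a different value.
The audit stops at step 15: the recorded entry is wrong and should be x = 16.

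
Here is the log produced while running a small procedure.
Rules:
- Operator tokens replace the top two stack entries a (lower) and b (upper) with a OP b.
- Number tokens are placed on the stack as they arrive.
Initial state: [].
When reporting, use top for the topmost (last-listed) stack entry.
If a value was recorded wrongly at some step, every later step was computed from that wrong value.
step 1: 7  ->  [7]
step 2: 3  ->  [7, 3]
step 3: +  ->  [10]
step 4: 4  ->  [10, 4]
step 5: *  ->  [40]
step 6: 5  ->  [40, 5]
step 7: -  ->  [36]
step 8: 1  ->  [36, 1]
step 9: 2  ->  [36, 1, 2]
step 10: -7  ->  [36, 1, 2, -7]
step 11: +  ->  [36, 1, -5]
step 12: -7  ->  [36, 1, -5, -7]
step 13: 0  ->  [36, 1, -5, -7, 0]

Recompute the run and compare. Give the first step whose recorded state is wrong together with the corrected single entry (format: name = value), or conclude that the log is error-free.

step 7, top = 35

Step 1: push 7: top = 7 — consistent with the log.
Step 2: push 3: top = 3 — exactly as logged.
Step 3: 7 + 3 = 10 — same as recorded.
Step 4: push 4: top = 4 — no discrepancy.
Step 5: 10 * 4 = 40 — no discrepancy.
Step 6: push 5: top = 5 — consistent with the log.
Step 7: 40 - 5 = 35 — not what was recorded.
Conclusion: step 7 carries the first error; the entry should be top = 35.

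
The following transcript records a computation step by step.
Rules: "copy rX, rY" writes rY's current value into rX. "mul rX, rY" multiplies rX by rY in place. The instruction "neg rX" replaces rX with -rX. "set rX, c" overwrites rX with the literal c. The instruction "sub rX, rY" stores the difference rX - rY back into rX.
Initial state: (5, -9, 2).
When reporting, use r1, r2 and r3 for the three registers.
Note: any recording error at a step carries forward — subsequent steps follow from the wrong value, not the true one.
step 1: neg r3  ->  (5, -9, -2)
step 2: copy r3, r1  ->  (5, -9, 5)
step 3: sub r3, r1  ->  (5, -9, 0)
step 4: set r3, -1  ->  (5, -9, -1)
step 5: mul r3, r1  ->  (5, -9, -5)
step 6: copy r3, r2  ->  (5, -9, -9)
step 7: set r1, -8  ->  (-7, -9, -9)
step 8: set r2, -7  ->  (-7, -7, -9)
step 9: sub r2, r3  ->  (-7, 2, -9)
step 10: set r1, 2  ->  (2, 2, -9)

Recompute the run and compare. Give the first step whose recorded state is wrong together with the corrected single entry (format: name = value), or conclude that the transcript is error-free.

step 7, r1 = -8

Recomputing the run from the initial state:
step 1: r1 = 5, r2 = -9, r3 = -2
step 2: r1 = 5, r2 = -9, r3 = 5
step 3: r1 = 5, r2 = -9, r3 = 0
step 4: r1 = 5, r2 = -9, r3 = -1
step 5: r1 = 5, r2 = -9, r3 = -5
step 6: r1 = 5, r2 = -9, r3 = -9
step 7: r1 = -8, r2 = -9, r3 = -9
step 8: r1 = -8, r2 = -7, r3 = -9
step 9: r1 = -8, r2 = 2, r3 = -9
step 10: r1 = 2, r2 = 2, r3 = -9
The first disagreement with the transcript is at step 7, where the value should be r1 = -8.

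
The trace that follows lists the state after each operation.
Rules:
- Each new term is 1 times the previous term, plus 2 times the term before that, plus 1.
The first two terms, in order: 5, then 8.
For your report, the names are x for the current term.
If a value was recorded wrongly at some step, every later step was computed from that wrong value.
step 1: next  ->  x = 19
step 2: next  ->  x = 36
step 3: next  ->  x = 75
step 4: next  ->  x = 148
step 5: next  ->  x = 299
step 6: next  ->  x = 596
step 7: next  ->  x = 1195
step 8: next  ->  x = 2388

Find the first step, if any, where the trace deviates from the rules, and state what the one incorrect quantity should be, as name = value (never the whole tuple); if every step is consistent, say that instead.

no error

Step 1: x = 1*(8) + (2)*(5) + (1) = 19 — matches.
Step 2: x = 1*(19) + (2)*(8) + (1) = 36 — consistent with the trace.
Step 3: x = 1*(36) + (2)*(19) + (1) = 75 — matches.
Step 4: x = 1*(75) + (2)*(36) + (1) = 148 — matches.
Step 5: x = 1*(148) + (2)*(75) + (1) = 299 — checks out.
Step 6: x = 1*(299) + (2)*(148) + (1) = 596 — consistent with the trace.
Step 7: x = 1*(596) + (2)*(299) + (1) = 1195 — consistent with the trace.
Step 8: x = 1*(1195) + (2)*(596) + (1) = 2388 — in agreement.
Nothing is out of place; the run is error-free.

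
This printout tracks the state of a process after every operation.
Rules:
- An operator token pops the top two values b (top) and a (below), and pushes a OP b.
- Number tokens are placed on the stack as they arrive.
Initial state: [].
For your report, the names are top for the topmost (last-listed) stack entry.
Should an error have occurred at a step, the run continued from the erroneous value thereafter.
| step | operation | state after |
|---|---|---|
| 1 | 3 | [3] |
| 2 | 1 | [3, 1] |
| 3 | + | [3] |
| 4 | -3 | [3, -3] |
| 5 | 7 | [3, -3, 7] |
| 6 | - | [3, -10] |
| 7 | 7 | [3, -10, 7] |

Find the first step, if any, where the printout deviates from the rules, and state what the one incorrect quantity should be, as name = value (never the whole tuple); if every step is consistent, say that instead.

Recomputing the run from the initial state:
step 1: [3]
step 2: [3, 1]
step 3: [4]
step 4: [4, -3]
step 5: [4, -3, 7]
step 6: [4, -10]
step 7: [4, -10, 7]
The first disagreement with the printout is at step 3, where the value should be top = 4.

step 3, top = 4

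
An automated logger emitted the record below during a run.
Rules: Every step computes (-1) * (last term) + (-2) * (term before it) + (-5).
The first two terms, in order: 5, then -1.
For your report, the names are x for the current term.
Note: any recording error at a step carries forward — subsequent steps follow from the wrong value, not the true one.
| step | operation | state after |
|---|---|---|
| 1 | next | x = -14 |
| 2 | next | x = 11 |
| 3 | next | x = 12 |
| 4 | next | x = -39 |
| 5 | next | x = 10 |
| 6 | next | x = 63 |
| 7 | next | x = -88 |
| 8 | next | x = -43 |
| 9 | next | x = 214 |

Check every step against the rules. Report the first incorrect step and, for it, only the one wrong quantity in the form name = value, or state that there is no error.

Recomputing the run from the initial state:
step 1: x = -14
step 2: x = 11
step 3: x = 12
step 4: x = -39
step 5: x = 10
step 6: x = 63
step 7: x = -88
step 8: x = -43
step 9: x = 214
This matches the record at every step.

no error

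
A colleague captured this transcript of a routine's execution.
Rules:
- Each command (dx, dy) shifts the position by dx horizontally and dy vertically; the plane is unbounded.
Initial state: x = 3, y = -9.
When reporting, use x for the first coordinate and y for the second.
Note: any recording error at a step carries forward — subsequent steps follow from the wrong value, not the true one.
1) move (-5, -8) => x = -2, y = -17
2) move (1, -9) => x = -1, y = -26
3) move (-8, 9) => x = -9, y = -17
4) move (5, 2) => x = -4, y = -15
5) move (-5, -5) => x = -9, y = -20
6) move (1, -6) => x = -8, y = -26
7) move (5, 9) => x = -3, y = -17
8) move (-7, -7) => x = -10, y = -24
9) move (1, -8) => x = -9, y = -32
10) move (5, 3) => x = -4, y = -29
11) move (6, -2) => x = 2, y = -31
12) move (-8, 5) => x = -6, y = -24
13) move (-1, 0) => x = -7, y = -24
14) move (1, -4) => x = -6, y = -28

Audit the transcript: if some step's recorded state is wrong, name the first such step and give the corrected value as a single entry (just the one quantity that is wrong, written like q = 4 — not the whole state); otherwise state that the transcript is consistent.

Recomputing the run from the initial state:
step 1: x = -2, y = -17
step 2: x = -1, y = -26
step 3: x = -9, y = -17
step 4: x = -4, y = -15
step 5: x = -9, y = -20
step 6: x = -8, y = -26
step 7: x = -3, y = -17
step 8: x = -10, y = -24
step 9: x = -9, y = -32
step 10: x = -4, y = -29
step 11: x = 2, y = -31
step 12: x = -6, y = -26
step 13: x = -7, y = -26
step 14: x = -6, y = -30
The first disagreement with the transcript is at step 12, where the value should be y = -26.

step 12, y = -26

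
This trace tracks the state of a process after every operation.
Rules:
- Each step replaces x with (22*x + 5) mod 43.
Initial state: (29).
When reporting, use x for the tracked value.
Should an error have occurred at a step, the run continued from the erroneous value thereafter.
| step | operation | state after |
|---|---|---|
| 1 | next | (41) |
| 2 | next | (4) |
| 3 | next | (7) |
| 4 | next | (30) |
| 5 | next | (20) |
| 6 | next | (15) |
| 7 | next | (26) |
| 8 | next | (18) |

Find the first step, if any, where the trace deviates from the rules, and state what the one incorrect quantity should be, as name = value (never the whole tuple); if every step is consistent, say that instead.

step 1: x = (22*29 + 5) mod 43 = 41 -> no discrepancy
step 2: x = (22*41 + 5) mod 43 = 4 -> no discrepancy
step 3: x = (22*4 + 5) mod 43 = 7 -> verified
step 4: x = (22*7 + 5) mod 43 = 30 -> no discrepancy
step 5: x = (22*30 + 5) mod 43 = 20 -> exactly as logged
step 6: x = (22*20 + 5) mod 43 = 15 -> verified
step 7: x = (22*15 + 5) mod 43 = 34 -> the trace disagrees here
That makes step 7 the first incorrect line — x = 34 is what it should show.

step 7, x = 34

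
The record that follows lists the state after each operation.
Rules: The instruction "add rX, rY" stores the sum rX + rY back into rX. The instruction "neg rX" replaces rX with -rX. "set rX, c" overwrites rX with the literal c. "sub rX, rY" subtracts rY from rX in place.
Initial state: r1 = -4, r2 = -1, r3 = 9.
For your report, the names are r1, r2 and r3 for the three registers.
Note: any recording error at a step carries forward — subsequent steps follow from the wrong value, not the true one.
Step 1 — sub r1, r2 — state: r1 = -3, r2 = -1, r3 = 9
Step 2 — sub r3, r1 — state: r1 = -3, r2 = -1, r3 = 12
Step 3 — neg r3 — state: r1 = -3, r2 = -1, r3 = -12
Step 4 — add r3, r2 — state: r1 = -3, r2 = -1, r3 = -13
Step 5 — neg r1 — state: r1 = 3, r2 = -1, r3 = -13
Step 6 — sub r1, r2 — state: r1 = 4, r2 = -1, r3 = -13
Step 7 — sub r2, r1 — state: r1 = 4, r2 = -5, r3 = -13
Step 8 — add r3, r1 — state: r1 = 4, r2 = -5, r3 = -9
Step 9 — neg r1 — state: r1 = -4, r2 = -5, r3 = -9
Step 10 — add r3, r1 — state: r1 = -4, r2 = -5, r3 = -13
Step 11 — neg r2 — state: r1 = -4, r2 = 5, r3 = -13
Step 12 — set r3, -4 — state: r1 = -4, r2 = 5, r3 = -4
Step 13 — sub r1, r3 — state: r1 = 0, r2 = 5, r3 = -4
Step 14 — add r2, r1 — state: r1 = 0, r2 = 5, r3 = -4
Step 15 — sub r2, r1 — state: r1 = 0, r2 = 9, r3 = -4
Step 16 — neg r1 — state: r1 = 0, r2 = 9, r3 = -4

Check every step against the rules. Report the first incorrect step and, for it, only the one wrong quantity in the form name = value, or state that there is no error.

1. r1 = -4 - -1 = -3 (matches)
2. r3 = 9 - -3 = 12 (no discrepancy)
3. r3 = -(12) = -12 (same as recorded)
4. r3 = -12 + -1 = -13 (consistent with the record)
5. r1 = -(-3) = 3 (no discrepancy)
6. r1 = 3 - -1 = 4 (checks out)
7. r2 = -1 - 4 = -5 (checks out)
8. r3 = -13 + 4 = -9 (verified)
9. r1 = -(4) = -4 (exactly as logged)
10. r3 = -9 + -4 = -13 (in agreement)
11. r2 = -(-5) = 5 (in agreement)
12. r3 = -4 (in agreement)
13. r1 = -4 - -4 = 0 (in agreement)
14. r2 = 5 + 0 = 5 (in agreement)
15. r2 = 5 - 0 = 5 (the record has a different value)
The audit stops at step 15: the recorded entry is wrong and should be r2 = 5.

step 15, r2 = 5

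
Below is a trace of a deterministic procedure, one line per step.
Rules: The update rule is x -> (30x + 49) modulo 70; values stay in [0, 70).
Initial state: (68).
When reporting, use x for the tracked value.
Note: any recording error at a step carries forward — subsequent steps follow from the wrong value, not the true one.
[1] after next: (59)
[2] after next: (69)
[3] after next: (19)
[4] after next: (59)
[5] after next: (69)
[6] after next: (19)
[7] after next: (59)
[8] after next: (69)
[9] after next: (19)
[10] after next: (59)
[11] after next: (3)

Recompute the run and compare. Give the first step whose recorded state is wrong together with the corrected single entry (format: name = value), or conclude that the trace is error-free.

Step 1: x = (30*68 + 49) mod 70 = 59 — confirmed correct.
Step 2: x = (30*59 + 49) mod 70 = 69 — checks out.
Step 3: x = (30*69 + 49) mod 70 = 19 — matches.
Step 4: x = (30*19 + 49) mod 70 = 59 — agrees with the trace.
Step 5: x = (30*59 + 49) mod 70 = 69 — agrees with the trace.
Step 6: x = (30*69 + 49) mod 70 = 19 — agrees with the trace.
Step 7: x = (30*19 + 49) mod 70 = 59 — verified.
Step 8: x = (30*59 + 49) mod 70 = 69 — consistent with the trace.
Step 9: x = (30*69 + 49) mod 70 = 19 — verified.
Step 10: x = (30*19 + 49) mod 70 = 59 — consistent with the trace.
Step 11: x = (30*59 + 49) mod 70 = 69 — the entry is off here.
First deviation found at step 11; the corrected entry is x = 69.

step 11, x = 69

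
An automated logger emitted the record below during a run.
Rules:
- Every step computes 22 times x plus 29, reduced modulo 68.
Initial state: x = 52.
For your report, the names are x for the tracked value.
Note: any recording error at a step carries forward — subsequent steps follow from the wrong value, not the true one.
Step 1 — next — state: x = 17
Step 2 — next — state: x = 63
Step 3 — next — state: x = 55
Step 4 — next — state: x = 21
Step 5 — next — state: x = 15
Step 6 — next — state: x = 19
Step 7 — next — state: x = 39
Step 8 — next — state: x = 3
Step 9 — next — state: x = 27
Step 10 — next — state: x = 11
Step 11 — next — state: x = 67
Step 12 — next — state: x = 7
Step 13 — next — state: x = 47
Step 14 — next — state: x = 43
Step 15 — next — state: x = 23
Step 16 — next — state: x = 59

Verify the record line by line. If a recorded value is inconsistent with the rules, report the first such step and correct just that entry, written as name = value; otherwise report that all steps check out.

step 4, x = 15

Step 1: x = (22*52 + 29) mod 68 = 17 — confirmed correct.
Step 2: x = (22*17 + 29) mod 68 = 63 — no discrepancy.
Step 3: x = (22*63 + 29) mod 68 = 55 — in agreement.
Step 4: x = (22*55 + 29) mod 68 = 15 — the record has a different value.
So the first discrepancy is step 4, where the right value is x = 15.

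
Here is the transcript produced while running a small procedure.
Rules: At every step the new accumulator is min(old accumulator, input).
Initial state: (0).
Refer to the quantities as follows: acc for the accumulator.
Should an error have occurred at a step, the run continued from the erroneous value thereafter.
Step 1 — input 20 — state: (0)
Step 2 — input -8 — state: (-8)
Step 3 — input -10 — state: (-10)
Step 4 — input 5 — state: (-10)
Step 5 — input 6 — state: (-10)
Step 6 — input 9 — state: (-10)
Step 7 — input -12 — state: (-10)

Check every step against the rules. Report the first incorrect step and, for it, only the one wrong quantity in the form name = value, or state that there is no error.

step 7, acc = -12

Recomputing the run from the initial state:
step 1: acc = 0
step 2: acc = -8
step 3: acc = -10
step 4: acc = -10
step 5: acc = -10
step 6: acc = -10
step 7: acc = -12
The first disagreement with the transcript is at step 7, where the value should be acc = -12.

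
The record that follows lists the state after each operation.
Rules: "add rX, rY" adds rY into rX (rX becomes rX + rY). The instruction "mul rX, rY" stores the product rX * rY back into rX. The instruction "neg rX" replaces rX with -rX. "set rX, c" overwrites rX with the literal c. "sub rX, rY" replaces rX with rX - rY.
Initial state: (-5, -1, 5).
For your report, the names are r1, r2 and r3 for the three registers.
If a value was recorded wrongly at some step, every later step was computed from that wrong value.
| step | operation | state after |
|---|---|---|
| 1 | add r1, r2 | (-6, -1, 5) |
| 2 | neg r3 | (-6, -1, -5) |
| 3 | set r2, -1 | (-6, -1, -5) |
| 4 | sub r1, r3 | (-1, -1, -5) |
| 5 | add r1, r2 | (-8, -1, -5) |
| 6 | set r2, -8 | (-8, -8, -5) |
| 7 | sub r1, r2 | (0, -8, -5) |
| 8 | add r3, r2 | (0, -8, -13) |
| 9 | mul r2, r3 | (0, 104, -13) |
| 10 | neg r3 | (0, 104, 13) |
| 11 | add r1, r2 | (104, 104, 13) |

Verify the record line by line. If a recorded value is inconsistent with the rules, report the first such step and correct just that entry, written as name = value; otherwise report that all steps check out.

1. r1 = -5 + -1 = -6 (no discrepancy)
2. r3 = -(5) = -5 (agrees with the record)
3. r2 = -1 (verified)
4. r1 = -6 - -5 = -1 (no discrepancy)
5. r1 = -1 + -1 = -2 (the record has a different value)
The audit stops at step 5: the recorded entry is wrong and should be r1 = -2.

step 5, r1 = -2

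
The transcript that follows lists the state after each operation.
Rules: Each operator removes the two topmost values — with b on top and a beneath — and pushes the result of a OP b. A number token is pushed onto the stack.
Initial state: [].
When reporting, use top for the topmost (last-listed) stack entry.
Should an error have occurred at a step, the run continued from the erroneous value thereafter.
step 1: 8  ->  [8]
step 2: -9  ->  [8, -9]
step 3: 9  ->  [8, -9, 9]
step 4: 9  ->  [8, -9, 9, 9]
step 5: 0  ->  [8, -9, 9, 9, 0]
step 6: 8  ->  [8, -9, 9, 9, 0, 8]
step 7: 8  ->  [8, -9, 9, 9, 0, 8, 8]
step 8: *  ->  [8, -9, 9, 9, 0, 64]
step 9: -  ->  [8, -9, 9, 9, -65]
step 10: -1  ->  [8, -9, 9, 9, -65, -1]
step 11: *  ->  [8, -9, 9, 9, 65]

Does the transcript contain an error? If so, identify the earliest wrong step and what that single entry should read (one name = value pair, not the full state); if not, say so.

Recomputing the run from the initial state:
step 1: [8]
step 2: [8, -9]
step 3: [8, -9, 9]
step 4: [8, -9, 9, 9]
step 5: [8, -9, 9, 9, 0]
step 6: [8, -9, 9, 9, 0, 8]
step 7: [8, -9, 9, 9, 0, 8, 8]
step 8: [8, -9, 9, 9, 0, 64]
step 9: [8, -9, 9, 9, -64]
step 10: [8, -9, 9, 9, -64, -1]
step 11: [8, -9, 9, 9, 64]
The first disagreement with the transcript is at step 9, where the value should be top = -64.

step 9, top = -64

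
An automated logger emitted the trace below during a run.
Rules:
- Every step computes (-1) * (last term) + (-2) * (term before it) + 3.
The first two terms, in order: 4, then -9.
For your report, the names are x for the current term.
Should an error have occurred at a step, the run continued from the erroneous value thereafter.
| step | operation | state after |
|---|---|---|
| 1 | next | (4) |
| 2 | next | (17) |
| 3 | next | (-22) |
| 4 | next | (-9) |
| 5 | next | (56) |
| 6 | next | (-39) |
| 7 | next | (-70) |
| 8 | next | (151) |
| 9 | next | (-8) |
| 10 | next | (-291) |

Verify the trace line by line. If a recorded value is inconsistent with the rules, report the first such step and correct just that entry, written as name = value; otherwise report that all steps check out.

step 6, x = -35

Step 1: x = -1*(-9) + (-2)*(4) + (3) = 4 — matches.
Step 2: x = -1*(4) + (-2)*(-9) + (3) = 17 — verified.
Step 3: x = -1*(17) + (-2)*(4) + (3) = -22 — matches.
Step 4: x = -1*(-22) + (-2)*(17) + (3) = -9 — agrees with the trace.
Step 5: x = -1*(-9) + (-2)*(-22) + (3) = 56 — consistent with the trace.
Step 6: x = -1*(56) + (-2)*(-9) + (3) = -35 — first mismatch against the trace.
The audit stops at step 6: the recorded entry is wrong and should be x = -35.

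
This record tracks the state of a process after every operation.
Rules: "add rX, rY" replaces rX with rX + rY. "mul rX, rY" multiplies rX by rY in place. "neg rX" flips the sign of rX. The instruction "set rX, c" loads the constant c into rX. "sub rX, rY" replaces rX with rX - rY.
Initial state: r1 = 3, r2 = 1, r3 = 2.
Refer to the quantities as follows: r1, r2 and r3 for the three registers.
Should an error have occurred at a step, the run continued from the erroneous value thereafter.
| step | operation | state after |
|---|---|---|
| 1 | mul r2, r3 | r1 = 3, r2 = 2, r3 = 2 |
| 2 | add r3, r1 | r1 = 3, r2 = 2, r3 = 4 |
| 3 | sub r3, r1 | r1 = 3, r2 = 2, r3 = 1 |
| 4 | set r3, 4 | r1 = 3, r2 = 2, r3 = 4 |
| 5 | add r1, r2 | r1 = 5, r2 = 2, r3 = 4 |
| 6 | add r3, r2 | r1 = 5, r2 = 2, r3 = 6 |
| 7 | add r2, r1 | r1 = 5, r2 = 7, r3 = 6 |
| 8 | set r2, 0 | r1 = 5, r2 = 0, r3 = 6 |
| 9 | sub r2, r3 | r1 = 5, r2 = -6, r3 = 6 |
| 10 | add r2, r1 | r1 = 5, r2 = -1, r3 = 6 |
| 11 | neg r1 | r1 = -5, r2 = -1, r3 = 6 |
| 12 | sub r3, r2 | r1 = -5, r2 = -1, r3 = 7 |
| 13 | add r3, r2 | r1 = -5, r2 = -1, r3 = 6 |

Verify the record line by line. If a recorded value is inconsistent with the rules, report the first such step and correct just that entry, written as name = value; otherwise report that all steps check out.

step 2, r3 = 5

1. r2 = 1 * 2 = 2 (confirmed correct)
2. r3 = 2 + 3 = 5 (a discrepancy with the record)
First deviation found at step 2; the corrected entry is r3 = 5.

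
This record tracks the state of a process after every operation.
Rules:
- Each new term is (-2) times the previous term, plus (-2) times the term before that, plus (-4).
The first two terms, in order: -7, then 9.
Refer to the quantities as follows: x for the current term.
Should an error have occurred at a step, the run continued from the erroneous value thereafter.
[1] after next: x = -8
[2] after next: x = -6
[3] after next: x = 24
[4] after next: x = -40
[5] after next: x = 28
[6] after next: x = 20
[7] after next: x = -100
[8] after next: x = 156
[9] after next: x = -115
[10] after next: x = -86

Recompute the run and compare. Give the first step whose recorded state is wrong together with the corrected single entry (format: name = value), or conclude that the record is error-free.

step 9, x = -116

1. x = -2*(9) + (-2)*(-7) + (-4) = -8 (exactly as logged)
2. x = -2*(-8) + (-2)*(9) + (-4) = -6 (consistent with the record)
3. x = -2*(-6) + (-2)*(-8) + (-4) = 24 (in agreement)
4. x = -2*(24) + (-2)*(-6) + (-4) = -40 (agrees with the record)
5. x = -2*(-40) + (-2)*(24) + (-4) = 28 (matches)
6. x = -2*(28) + (-2)*(-40) + (-4) = 20 (confirmed correct)
7. x = -2*(20) + (-2)*(28) + (-4) = -100 (consistent with the record)
8. x = -2*(-100) + (-2)*(20) + (-4) = 156 (exactly as logged)
9. x = -2*(156) + (-2)*(-100) + (-4) = -116 (the record has a different value)
The audit stops at step 9: the recorded entry is wrong and should be x = -116.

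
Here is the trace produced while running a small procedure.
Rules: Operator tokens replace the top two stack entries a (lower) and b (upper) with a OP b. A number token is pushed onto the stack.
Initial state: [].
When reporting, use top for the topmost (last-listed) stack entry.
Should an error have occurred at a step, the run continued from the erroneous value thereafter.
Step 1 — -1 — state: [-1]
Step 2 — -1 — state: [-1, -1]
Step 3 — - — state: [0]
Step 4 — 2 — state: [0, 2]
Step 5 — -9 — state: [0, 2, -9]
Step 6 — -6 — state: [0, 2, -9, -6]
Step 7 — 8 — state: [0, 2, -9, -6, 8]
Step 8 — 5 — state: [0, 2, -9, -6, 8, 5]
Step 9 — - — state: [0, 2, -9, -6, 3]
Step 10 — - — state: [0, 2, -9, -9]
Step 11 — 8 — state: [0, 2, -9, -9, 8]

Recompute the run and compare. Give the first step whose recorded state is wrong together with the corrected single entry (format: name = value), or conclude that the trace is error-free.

Recomputing the run from the initial state:
step 1: [-1]
step 2: [-1, -1]
step 3: [0]
step 4: [0, 2]
step 5: [0, 2, -9]
step 6: [0, 2, -9, -6]
step 7: [0, 2, -9, -6, 8]
step 8: [0, 2, -9, -6, 8, 5]
step 9: [0, 2, -9, -6, 3]
step 10: [0, 2, -9, -9]
step 11: [0, 2, -9, -9, 8]
This matches the trace at every step.

no error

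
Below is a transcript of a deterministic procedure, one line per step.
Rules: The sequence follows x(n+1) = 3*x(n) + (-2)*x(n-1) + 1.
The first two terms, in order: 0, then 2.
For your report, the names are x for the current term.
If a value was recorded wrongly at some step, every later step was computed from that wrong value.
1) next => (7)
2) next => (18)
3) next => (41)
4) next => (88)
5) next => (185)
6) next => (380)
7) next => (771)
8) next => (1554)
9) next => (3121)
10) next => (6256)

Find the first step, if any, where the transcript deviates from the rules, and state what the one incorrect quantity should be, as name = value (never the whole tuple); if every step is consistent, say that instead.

step 5, x = 183

Recomputing the run from the initial state:
step 1: x = 7
step 2: x = 18
step 3: x = 41
step 4: x = 88
step 5: x = 183
step 6: x = 374
step 7: x = 757
step 8: x = 1524
step 9: x = 3059
step 10: x = 6130
The first disagreement with the transcript is at step 5, where the value should be x = 183.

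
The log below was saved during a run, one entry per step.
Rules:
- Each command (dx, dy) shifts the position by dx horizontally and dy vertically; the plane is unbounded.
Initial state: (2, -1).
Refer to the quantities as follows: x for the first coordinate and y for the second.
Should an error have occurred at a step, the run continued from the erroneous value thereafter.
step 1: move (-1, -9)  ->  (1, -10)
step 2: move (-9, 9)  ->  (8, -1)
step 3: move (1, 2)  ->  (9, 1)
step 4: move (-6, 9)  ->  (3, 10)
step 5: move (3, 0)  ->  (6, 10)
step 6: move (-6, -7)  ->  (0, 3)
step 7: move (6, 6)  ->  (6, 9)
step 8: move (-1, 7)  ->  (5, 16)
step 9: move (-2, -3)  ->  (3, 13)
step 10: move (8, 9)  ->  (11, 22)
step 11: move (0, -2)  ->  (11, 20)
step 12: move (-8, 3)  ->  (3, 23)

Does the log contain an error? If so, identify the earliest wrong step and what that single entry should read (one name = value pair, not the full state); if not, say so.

step 2, x = -8

Recomputing the run from the initial state:
step 1: x = 1, y = -10
step 2: x = -8, y = -1
step 3: x = -7, y = 1
step 4: x = -13, y = 10
step 5: x = -10, y = 10
step 6: x = -16, y = 3
step 7: x = -10, y = 9
step 8: x = -11, y = 16
step 9: x = -13, y = 13
step 10: x = -5, y = 22
step 11: x = -5, y = 20
step 12: x = -13, y = 23
The first disagreement with the log is at step 2, where the value should be x = -8.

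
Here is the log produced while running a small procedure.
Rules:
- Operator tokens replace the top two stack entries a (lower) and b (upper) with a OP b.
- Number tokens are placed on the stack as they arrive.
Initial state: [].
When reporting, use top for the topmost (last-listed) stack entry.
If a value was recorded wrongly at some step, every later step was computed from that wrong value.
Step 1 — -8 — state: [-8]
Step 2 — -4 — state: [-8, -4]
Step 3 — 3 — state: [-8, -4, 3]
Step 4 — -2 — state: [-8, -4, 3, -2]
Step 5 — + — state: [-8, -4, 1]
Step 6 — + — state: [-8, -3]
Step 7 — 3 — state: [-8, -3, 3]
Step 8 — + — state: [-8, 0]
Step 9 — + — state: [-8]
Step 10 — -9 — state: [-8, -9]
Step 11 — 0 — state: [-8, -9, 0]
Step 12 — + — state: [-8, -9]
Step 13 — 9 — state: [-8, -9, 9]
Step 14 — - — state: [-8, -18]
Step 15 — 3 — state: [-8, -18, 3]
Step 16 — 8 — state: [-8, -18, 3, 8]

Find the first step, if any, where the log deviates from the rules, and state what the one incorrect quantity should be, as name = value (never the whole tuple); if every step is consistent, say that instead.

no error

Recomputing the run from the initial state:
step 1: [-8]
step 2: [-8, -4]
step 3: [-8, -4, 3]
step 4: [-8, -4, 3, -2]
step 5: [-8, -4, 1]
step 6: [-8, -3]
step 7: [-8, -3, 3]
step 8: [-8, 0]
step 9: [-8]
step 10: [-8, -9]
step 11: [-8, -9, 0]
step 12: [-8, -9]
step 13: [-8, -9, 9]
step 14: [-8, -18]
step 15: [-8, -18, 3]
step 16: [-8, -18, 3, 8]
This matches the log at every step.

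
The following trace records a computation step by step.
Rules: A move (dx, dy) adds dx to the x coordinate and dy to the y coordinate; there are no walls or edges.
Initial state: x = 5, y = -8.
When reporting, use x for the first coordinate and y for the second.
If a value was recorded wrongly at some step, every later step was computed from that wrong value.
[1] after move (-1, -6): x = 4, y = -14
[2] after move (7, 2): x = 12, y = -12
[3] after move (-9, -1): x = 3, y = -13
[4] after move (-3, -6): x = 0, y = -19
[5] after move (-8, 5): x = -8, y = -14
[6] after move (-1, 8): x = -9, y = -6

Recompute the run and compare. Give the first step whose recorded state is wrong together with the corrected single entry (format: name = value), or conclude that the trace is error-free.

1. x = 5 + (-1) = 4, y = -8 + (-6) = -14 (consistent with the trace)
2. x = 4 + (7) = 11, y = -14 + (2) = -12 (the trace has a different value)
Conclusion: step 2 carries the first error; the entry should be x = 11.

step 2, x = 11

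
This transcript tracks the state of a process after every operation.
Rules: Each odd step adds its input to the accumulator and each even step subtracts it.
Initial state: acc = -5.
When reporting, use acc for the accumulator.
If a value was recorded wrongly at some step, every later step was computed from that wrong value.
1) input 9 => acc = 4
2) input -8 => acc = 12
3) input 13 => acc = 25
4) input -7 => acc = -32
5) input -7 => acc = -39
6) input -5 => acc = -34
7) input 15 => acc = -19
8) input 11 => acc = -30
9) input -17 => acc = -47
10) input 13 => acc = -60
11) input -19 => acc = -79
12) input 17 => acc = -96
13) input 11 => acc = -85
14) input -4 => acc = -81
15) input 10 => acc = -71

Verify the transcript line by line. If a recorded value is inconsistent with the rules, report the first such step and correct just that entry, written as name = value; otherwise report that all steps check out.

step 4, acc = 32

Recomputing the run from the initial state:
step 1: acc = 4
step 2: acc = 12
step 3: acc = 25
step 4: acc = 32
step 5: acc = 25
step 6: acc = 30
step 7: acc = 45
step 8: acc = 34
step 9: acc = 17
step 10: acc = 4
step 11: acc = -15
step 12: acc = -32
step 13: acc = -21
step 14: acc = -17
step 15: acc = -7
The first disagreement with the transcript is at step 4, where the value should be acc = 32.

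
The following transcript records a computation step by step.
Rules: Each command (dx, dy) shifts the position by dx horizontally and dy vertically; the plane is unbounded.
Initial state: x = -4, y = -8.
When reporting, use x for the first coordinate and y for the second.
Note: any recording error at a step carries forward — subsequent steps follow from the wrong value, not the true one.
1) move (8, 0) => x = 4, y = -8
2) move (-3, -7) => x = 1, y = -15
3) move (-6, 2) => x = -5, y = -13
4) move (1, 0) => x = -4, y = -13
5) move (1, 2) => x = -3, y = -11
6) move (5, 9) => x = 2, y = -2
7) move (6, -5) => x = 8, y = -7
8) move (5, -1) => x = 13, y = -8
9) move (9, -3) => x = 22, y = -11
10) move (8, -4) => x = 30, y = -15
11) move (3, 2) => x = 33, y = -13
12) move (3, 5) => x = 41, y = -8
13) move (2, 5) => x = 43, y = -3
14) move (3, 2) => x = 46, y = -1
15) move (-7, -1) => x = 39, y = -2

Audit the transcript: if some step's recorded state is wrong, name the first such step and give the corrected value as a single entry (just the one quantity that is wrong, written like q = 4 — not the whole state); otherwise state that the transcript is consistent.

step 12, x = 36

Recomputing the run from the initial state:
step 1: x = 4, y = -8
step 2: x = 1, y = -15
step 3: x = -5, y = -13
step 4: x = -4, y = -13
step 5: x = -3, y = -11
step 6: x = 2, y = -2
step 7: x = 8, y = -7
step 8: x = 13, y = -8
step 9: x = 22, y = -11
step 10: x = 30, y = -15
step 11: x = 33, y = -13
step 12: x = 36, y = -8
step 13: x = 38, y = -3
step 14: x = 41, y = -1
step 15: x = 34, y = -2
The first disagreement with the transcript is at step 12, where the value should be x = 36.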